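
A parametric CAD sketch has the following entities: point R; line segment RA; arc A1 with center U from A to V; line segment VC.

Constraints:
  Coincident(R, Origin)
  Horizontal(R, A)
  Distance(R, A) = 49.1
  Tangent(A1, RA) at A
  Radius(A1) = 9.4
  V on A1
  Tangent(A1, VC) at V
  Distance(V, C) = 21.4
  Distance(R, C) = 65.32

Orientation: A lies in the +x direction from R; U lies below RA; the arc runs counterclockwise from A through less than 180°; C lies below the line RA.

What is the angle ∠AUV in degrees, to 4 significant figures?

134.4°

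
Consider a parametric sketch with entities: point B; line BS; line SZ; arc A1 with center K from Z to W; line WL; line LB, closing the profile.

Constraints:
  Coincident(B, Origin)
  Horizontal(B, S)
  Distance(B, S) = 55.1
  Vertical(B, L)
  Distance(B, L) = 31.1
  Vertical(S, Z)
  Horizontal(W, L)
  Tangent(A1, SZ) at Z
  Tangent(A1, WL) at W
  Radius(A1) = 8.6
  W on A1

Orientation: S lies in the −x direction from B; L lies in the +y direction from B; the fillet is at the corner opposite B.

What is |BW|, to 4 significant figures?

55.94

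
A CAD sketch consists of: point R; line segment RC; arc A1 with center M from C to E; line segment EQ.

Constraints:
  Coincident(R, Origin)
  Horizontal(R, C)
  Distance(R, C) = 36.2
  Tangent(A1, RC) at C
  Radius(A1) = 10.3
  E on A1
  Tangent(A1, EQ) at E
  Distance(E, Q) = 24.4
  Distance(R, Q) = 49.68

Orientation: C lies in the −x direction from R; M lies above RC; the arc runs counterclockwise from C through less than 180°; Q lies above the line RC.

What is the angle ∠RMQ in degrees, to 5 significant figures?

100.11°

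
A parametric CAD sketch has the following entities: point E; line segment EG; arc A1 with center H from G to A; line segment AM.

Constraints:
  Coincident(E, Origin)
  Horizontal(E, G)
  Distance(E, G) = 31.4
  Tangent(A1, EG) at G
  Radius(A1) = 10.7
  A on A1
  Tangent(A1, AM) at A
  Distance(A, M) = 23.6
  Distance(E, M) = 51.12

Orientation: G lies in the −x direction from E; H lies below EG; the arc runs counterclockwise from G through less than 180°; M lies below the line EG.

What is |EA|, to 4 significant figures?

43.84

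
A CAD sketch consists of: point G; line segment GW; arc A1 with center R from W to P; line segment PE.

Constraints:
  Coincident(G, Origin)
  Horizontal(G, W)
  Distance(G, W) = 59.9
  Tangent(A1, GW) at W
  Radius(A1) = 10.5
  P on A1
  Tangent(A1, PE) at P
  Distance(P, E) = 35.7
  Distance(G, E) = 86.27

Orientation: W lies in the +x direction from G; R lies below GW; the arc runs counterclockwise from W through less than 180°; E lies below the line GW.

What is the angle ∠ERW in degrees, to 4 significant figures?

158.5°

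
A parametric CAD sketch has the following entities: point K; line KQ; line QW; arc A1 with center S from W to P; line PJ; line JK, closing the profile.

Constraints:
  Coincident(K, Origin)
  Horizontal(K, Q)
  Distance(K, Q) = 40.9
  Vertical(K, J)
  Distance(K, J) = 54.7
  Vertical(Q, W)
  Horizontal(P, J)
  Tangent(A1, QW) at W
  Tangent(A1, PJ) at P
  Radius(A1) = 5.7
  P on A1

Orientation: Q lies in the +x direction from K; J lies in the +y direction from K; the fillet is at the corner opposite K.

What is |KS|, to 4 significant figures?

60.33

K is at the origin; KQ is horizontal with |KQ| = 40.9 and Q on the +x side, so Q = (40.90, 0.000). KJ is vertical with |KJ| = 54.7 and J on the +y side, so J = (0.000, 54.70). The virtual corner opposite K is at (40.90, 54.70). The tangent condition forces SW to be normal to QW and tangency of A1 to PJ means the radius SP is perpendicular to PJ, with radius 5.7, so the center S sits 5.7 in from both sides at S = (35.20, 49.00). Then |KS| = |S − K| = 60.33.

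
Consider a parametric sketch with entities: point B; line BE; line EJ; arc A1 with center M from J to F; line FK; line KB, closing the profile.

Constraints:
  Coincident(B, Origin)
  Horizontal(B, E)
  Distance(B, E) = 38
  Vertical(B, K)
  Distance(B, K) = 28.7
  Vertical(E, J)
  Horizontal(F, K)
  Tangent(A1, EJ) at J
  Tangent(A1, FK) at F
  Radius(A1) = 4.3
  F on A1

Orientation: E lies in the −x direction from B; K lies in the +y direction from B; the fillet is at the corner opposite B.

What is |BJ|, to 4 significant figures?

45.16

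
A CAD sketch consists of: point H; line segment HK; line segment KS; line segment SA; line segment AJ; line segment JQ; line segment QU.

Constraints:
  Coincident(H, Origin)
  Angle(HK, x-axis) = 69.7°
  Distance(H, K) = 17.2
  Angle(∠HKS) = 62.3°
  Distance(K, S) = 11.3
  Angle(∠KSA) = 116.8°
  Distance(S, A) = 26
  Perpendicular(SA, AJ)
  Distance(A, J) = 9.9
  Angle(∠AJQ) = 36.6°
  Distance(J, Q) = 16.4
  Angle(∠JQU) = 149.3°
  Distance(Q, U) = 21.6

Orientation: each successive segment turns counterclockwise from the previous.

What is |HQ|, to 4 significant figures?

13.72

H is at the origin; HK runs at 69.7° with length 17.2, so K = (5.967, 16.13). ∠HKS = 62.3° gives KS at -172.6° from the x-axis; with |KS| = 11.3, S = (-5.239, 14.68). ∠KSA = 116.8° gives SA at -109.4° from the x-axis; with |SA| = 26.0, A = (-13.87, -9.847). SA is perpendicular to AJ, so AJ runs at -19.40°; with |AJ| = 9.9, J = (-4.537, -13.14). ∠AJQ = 36.6° gives JQ at 124.0° from the x-axis; with |JQ| = 16.4, Q = (-13.71, 0.4603). Then |HQ| = |Q − H| = 13.72.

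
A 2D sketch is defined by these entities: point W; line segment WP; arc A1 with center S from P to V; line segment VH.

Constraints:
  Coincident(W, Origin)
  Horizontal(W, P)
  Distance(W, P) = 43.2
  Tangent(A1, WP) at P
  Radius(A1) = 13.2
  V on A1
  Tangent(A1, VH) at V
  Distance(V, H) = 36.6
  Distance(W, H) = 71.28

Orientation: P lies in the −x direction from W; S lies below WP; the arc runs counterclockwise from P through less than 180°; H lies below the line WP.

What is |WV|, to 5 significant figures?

58.317

Checks: W.y = 0.00, P.y = 0.00 ✓; |SV| = 13.20 ✓; ∠(SV, VH) = 90.00° ✓; |VH| = 36.60 ✓; |WH| = 71.28 ✓.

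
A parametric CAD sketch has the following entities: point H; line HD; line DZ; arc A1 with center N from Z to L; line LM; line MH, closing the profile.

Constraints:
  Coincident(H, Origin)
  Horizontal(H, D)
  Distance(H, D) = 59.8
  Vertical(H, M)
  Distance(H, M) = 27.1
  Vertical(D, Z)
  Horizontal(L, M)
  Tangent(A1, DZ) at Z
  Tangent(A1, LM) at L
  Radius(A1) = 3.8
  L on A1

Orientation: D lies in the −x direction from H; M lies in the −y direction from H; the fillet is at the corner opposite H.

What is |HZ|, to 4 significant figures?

64.18

H is at the origin; HD is horizontal with |HD| = 59.8 and D on the −x side, so D = (-59.80, 0.000). H and M share the same x with |HM| = 27.1 and M on the −y side, so M = (0.000, -27.10). The virtual corner opposite H is at (-59.80, -27.10). The tangent condition forces NZ to be normal to DZ and A1 meets LM tangentially, so NL is at right angles to LM, with radius 3.8, so the center N sits 3.8 in from both sides at N = (-56.00, -23.30). That places the tangent points at Z = (-59.80, -23.30) on DZ and L = (-56.00, -27.10) on LM. Then |HZ| = |Z − H| = 64.18.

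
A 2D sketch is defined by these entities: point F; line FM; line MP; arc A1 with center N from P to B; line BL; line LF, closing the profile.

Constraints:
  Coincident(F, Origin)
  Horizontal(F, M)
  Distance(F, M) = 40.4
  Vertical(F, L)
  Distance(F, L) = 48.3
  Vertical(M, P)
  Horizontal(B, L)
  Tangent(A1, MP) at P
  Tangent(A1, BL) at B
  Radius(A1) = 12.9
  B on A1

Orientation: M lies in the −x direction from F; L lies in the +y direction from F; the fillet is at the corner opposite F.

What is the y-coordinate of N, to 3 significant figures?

35.4

FL is vertical with |FL| = 48.3 and L on the +y side, so L = (0.00, 48.3). The virtual corner opposite F is at (-40.4, 48.3). Since A1 is tangent to MP there, NP ⟂ MP and the tangent condition forces NB to be normal to BL, with radius 12.9, so the center N sits 12.9 in from both sides at N = (-27.5, 35.4). So N.y = 35.4.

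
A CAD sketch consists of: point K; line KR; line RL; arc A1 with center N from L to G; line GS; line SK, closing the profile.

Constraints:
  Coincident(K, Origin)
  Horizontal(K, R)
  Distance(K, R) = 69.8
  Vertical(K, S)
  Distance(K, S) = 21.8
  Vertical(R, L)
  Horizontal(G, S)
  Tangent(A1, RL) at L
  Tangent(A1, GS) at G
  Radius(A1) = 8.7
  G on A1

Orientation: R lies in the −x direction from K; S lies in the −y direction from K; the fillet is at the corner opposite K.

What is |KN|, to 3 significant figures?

62.5

K is at the origin; K and R share the same y with |KR| = 69.8 and R on the −x side, so R = (-69.8, 0.00). KS is vertical with |KS| = 21.8 and S on the −y side, so S = (0.00, -21.8). The virtual corner opposite K is at (-69.8, -21.8). A1 meets RL tangentially, so NL is at right angles to RL and the tangent condition forces NG to be normal to GS, with radius 8.7, so the center N sits 8.7 in from both sides at N = (-61.1, -13.1). Then |KN| = |N − K| = 62.5.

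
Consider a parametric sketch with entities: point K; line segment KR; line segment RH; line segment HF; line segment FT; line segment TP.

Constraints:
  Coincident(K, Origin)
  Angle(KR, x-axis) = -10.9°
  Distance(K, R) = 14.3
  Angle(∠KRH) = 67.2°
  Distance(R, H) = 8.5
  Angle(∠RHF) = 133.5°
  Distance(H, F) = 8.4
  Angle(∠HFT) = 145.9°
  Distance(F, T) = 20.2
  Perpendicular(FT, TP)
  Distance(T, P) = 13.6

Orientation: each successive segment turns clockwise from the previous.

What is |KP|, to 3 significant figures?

15.1

K is at the origin; KR runs at -10.9° with length 14.3, so R = (14.0, -2.70). ∠KRH = 67.2° gives RH at -124° from the x-axis; with |RH| = 8.5, H = (9.33, -9.78). ∠RHF = 133.5° gives HF at -170° from the x-axis; with |HF| = 8.4, F = (1.05, -11.2). ∠HFT = 145.9° gives FT at 156° from the x-axis; with |FT| = 20.2, T = (-17.4, -2.89). FT ⟂ TP, so TP runs at 65.7°; with |TP| = 13.6, P = (-11.8, 9.50). Then |KP| = |P − K| = 15.1.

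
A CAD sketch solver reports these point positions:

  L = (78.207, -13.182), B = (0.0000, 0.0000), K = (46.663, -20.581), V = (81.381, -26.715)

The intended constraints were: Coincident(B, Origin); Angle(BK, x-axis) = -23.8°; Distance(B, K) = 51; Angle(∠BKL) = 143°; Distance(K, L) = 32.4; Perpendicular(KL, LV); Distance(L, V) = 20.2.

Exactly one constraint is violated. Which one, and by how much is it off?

Distance(L, V) = 20.2 — off by 6.30.

B = (0.00, 0.00) ✓; BK at -23.80° ✓; |BK| = 51.00 ✓; ∠BKL = 143.0° ✓; |KL| = 32.40 ✓; ∠(KL, LV) = 90.00° ✓; |LV| = 13.90 ✗.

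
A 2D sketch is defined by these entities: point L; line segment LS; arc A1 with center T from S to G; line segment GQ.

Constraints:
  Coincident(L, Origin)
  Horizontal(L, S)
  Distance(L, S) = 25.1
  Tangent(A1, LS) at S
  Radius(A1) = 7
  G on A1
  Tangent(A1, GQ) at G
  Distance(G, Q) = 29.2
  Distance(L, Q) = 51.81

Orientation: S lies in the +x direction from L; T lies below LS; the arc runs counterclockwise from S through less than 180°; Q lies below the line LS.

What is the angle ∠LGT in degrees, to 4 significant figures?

106.8°

L is at the origin; LS is horizontal with |LS| = 25.1 and S on the +x side, so S = (25.10, 0.000). Since A1 is tangent to LS there, TS ⟂ LS, so T = S + (0, -7) = (25.10, -7.000). Since TG ⟂ GQ (tangency), |TQ| = √(7.0² + 29.2²) = 30.03 regardless of where G sits on A1. So Q lies on both circle(L, 51.81) and circle(T, 30.03); the below-LS intersection is Q = (39.78, -33.19). G is the foot of the tangent from Q: G = (19.96, -11.75).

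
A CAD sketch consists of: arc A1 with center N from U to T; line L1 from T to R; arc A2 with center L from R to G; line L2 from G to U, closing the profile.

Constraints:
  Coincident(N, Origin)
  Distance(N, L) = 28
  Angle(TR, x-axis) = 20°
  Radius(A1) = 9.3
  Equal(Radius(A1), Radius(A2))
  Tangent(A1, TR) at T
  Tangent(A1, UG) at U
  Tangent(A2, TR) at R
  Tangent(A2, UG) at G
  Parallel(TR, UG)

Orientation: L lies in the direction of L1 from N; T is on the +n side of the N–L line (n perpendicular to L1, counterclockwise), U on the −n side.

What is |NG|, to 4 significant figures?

29.50

The slot axis is L1's direction at 20.0°, so u = (cos 20.0°, sin 20.0°) = (0.9397, 0.3420) and n = (−sin 20.0°, cos 20.0°) = (-0.3420, 0.9397). N is at the origin and L lies 28.0 along u from N, so L = 28.0·u = (26.31, 9.577). Tangency of A1 to both parallel lines with radius 9.3 puts T and U at N ± 9.3·n: T = (-3.181, 8.739), U = (3.181, -8.739). Equal radii place R and G the same way about L: R = L + 9.3·n = (23.13, 18.32), G = L − 9.3·n = (29.49, 0.8374). Then |NG| = |G − N| = 29.50.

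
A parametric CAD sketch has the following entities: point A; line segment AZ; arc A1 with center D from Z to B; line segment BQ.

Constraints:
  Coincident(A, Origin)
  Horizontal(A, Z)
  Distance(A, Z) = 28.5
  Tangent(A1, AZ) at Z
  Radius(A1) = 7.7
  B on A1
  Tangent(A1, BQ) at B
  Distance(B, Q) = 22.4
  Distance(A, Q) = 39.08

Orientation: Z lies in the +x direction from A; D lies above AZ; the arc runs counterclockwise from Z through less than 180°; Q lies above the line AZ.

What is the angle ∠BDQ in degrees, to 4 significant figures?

71.03°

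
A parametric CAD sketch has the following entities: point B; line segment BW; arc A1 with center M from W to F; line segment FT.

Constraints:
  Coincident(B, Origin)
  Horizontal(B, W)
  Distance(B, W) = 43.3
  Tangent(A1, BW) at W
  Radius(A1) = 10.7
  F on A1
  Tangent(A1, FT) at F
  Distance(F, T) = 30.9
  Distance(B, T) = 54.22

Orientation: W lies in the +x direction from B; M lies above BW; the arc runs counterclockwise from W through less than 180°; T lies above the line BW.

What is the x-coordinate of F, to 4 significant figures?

52.03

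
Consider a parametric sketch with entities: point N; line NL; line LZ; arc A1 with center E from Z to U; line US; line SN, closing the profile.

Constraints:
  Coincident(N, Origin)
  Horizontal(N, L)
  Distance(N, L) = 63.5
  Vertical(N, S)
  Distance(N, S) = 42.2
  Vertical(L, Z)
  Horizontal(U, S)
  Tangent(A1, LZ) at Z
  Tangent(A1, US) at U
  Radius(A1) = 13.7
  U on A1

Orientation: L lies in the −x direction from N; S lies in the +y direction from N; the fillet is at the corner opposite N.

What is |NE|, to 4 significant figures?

57.38

N is at the origin; NL is horizontal with |NL| = 63.5 and L on the −x side, so L = (-63.50, 0.000). N and S share the same x with |NS| = 42.2 and S on the +y side, so S = (0.000, 42.20). The virtual corner opposite N is at (-63.50, 42.20). The tangent condition forces EZ to be normal to LZ and the tangent condition forces EU to be normal to US, with radius 13.7, so the center E sits 13.7 in from both sides at E = (-49.80, 28.50). Then |NE| = |E − N| = 57.38.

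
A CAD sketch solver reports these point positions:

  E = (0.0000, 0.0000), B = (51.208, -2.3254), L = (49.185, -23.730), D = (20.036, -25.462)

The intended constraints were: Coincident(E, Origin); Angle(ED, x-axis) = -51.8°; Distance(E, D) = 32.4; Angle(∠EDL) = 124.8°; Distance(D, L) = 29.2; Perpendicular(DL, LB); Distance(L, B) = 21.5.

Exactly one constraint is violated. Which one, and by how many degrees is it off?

Perpendicular(DL, LB) — off by 8.80°.

E = (0.00, 0.00) ✓; ED at -51.80° ✓; |ED| = 32.40 ✓; ∠EDL = 124.8° ✓; |DL| = 29.20 ✓; ∠(DL, LB) = 81.20° ✗; |LB| = 21.50 ✓.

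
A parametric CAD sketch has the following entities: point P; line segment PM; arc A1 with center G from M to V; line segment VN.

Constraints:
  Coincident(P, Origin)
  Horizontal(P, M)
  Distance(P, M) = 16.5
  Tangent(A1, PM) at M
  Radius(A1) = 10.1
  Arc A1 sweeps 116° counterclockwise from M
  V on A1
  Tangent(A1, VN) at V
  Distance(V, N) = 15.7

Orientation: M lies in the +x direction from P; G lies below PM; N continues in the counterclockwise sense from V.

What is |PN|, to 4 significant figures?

32.01

P is at the origin; PM is horizontal with |PM| = 16.5 and M on the +x side, so M = (16.50, 0.000). Since A1 is tangent to PM there, GM ⟂ PM, so G = M + (0, -10.1) = (16.50, -10.10). On A1, M sits at bearing 90° from G; a 116° counterclockwise sweep puts V at bearing 206°, so V = G + 10.1·(cos 206°, sin 206°) = (7.422, -14.53). The tangent condition forces GV to be normal to VN, so VN runs along (−sin 206°, cos 206°); with |VN| = 15.7, N = (14.30, -28.64). Then |PN| = |N − P| = 32.01.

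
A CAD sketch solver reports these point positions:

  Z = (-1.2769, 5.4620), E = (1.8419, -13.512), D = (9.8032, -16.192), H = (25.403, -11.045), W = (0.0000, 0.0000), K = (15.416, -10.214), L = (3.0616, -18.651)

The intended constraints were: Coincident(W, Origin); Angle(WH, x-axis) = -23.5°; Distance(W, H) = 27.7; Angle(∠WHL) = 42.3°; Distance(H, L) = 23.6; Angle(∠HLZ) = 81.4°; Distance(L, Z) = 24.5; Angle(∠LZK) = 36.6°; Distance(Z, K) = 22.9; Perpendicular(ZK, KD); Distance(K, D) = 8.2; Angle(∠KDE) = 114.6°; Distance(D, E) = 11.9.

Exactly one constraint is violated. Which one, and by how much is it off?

Distance(D, E) = 11.9 — off by 3.50.

W = (0.00, 0.00) ✓; WH at -23.50° ✓; |WH| = 27.70 ✓; ∠WHL = 42.30° ✓; |HL| = 23.60 ✓; ∠HLZ = 81.40° ✓; |LZ| = 24.50 ✓; ∠LZK = 36.60° ✓; |ZK| = 22.90 ✓; ∠(ZK, KD) = 89.99° ✓; |KD| = 8.200 ✓; ∠KDE = 114.6° ✓; |DE| = 8.400 ✗.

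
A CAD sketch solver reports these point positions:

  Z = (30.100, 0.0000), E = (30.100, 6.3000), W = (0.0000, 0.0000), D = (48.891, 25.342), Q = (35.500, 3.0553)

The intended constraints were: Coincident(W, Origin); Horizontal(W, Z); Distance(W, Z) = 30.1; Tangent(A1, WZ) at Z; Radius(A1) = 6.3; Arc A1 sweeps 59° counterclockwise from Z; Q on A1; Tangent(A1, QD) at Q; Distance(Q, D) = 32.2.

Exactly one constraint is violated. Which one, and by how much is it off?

Distance(Q, D) = 32.2 — off by 6.20.

W = (0.00, 0.00) ✓; W.y = 0.00, Z.y = 0.00 ✓; |WZ| = 30.10 ✓; ∠(EZ, ZW) = 90.00° ✓; |EZ| = 6.300 ✓; bearing(E→Q) − bearing(E→Z) = 59.00° ✓; |EQ| = 6.300 ✓; ∠(EQ, QD) = 90.00° ✓; |QD| = 26.00 ✗.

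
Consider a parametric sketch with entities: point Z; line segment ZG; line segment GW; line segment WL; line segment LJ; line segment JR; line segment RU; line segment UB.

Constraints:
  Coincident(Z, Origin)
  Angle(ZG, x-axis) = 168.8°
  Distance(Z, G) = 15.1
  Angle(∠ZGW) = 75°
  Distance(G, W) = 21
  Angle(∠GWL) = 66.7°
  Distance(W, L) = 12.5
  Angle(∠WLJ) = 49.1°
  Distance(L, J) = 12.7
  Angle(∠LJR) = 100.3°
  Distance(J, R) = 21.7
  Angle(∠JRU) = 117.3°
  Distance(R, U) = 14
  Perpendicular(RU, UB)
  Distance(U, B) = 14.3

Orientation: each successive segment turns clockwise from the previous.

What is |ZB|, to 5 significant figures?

31.378

Z is at the origin; ZG runs at 168.8° with length 15.1, so G = (-14.812, 2.9329). ∠ZGW = 75.0° gives GW at 63.800° from the x-axis; with |GW| = 21.0, W = (-5.5408, 21.775). ∠GWL = 66.7° gives WL at -49.500° from the x-axis; with |WL| = 12.5, L = (2.5773, 12.270). ∠WLJ = 49.1° gives LJ at 179.60° from the x-axis; with |LJ| = 12.7, J = (-10.122, 12.359). ∠LJR = 100.3° gives JR at 99.900° from the x-axis; with |JR| = 21.7, R = (-13.853, 33.736). ∠JRU = 117.3° gives RU at 37.200° from the x-axis; with |RU| = 14.0, U = (-2.7018, 42.200). RU ⟂ UB, so UB runs at -52.800°; with |UB| = 14.3, B = (5.9439, 30.810). Then |ZB| = |B − Z| = 31.378.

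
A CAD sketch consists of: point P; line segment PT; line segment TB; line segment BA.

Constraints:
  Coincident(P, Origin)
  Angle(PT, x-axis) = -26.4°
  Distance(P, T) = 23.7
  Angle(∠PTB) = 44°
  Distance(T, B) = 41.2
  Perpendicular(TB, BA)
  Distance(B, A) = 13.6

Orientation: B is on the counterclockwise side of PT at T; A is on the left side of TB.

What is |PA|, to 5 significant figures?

24.321

P is at the origin; PT runs at -26.4° with length 23.7, so T = 23.7·(cos -26.4°, sin -26.4°) = (21.228, -10.538). ∠PTB = 44.0°, so TB runs at -26.4° + (180° − 44.0°) = 109.60° from the x-axis; with |TB| = 41.2, B = T + 41.2·(cos 109.60°, sin 109.60°) = (7.4078, 28.275). The perpendicularity gives BA at right angles to TB; with |BA| = 13.6 on the left of TB, A = B + 13.6·(-0.94206, -0.33545) = (-5.4042, 23.713). Then |PA| = |A − P| = 24.321.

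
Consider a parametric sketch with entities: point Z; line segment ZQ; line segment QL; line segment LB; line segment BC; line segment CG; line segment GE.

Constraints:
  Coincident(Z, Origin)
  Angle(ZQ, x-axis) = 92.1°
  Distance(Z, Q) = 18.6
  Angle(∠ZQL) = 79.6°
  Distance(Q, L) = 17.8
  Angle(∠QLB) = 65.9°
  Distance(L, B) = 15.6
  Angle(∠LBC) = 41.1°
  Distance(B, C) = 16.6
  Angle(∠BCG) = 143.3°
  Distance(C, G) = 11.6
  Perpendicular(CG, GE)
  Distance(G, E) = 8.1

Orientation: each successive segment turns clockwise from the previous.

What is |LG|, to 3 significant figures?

14.5

Z is at the origin; ZQ runs at 92.1° with length 18.6, so Q = (-0.682, 18.6). ∠ZQL = 79.6° gives QL at -8.30° from the x-axis; with |QL| = 17.8, L = (16.9, 16.0). ∠QLB = 65.9° gives LB at -122° from the x-axis; with |LB| = 15.6, B = (8.57, 2.85). ∠LBC = 41.1° gives BC at 98.7° from the x-axis; with |BC| = 16.6, C = (6.06, 19.3). ∠BCG = 143.3° gives CG at 62.0° from the x-axis; with |CG| = 11.6, G = (11.5, 29.5). Then |LG| = |G − L| = 14.5.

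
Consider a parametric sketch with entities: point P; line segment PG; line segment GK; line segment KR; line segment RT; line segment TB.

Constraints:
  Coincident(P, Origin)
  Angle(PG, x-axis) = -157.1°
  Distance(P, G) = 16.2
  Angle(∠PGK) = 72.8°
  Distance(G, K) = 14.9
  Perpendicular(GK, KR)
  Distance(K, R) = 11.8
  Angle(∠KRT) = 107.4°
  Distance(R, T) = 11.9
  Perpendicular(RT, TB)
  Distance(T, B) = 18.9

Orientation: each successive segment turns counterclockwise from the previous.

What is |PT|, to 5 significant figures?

1.2514

The perpendicularity gives KR at right angles to GK, so KR runs at 40.100°; with |KR| = 11.8, R = (3.7003, -10.100). ∠KRT = 107.4° gives RT at 112.70° from the x-axis; with |RT| = 11.9, T = (-0.89197, 0.87773). Then |PT| = |T − P| = 1.2514.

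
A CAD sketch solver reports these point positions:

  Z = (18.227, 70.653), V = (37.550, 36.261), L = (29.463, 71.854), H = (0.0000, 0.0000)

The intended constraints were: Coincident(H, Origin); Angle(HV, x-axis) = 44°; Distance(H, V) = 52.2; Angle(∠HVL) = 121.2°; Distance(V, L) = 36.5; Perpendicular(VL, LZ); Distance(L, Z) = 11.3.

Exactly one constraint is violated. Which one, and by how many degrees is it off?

Perpendicular(VL, LZ) — off by 6.70°.

H = (0.00, 0.00) ✓; HV at 44.00° ✓; |HV| = 52.20 ✓; ∠HVL = 121.2° ✓; |VL| = 36.50 ✓; ∠(VL, LZ) = 83.30° ✗; |LZ| = 11.30 ✓.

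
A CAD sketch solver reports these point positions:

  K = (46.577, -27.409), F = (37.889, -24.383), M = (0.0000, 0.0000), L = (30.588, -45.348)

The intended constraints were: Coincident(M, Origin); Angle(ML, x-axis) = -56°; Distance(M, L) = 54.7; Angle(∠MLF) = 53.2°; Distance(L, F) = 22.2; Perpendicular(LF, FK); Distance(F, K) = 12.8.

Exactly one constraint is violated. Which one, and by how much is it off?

Distance(F, K) = 12.8 — off by 3.60.

M = (0.00, 0.00) ✓; ML at -56.00° ✓; |ML| = 54.70 ✓; ∠MLF = 53.20° ✓; |LF| = 22.20 ✓; ∠(LF, FK) = 90.00° ✓; |FK| = 9.200 ✗.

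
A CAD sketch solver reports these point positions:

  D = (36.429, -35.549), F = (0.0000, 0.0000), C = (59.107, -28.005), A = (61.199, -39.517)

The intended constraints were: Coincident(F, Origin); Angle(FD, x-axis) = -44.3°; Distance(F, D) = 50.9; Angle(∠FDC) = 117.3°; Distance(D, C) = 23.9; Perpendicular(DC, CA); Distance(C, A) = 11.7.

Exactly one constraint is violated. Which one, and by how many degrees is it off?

Perpendicular(DC, CA) — off by 8.10°.

F = (0.00, 0.00) ✓; FD at -44.30° ✓; |FD| = 50.90 ✓; ∠FDC = 117.3° ✓; |DC| = 23.90 ✓; ∠(DC, CA) = 98.10° ✗; |CA| = 11.70 ✓.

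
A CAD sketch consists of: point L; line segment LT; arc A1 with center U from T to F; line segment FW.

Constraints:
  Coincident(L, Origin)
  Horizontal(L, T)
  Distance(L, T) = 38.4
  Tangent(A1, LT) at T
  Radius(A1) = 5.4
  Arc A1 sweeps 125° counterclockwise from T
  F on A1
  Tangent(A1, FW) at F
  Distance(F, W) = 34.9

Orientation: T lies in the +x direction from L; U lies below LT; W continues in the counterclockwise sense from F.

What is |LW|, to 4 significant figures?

65.50

L is at the origin; L and T share the same y with |LT| = 38.4 and T on the +x side, so T = (38.40, 0.000). Tangency of A1 to LT means the radius UT is perpendicular to LT, so U = T + (0, -5.4) = (38.40, -5.400). On A1, T sits at bearing 90° from U; a 125° counterclockwise sweep puts F at bearing 215°, so F = U + 5.4·(cos 215°, sin 215°) = (33.98, -8.497). Tangency of A1 to FW means the radius UF is perpendicular to FW, so FW runs along (−sin 215°, cos 215°); with |FW| = 34.9, W = (53.99, -37.09). Then |LW| = |W − L| = 65.50.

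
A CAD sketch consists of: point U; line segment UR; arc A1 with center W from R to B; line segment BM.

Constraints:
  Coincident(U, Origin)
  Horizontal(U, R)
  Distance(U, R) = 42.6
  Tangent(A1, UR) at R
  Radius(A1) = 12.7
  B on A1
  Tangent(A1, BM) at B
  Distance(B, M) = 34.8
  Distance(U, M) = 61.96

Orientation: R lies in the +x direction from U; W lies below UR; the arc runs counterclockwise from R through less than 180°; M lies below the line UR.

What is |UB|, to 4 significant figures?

33.86

U is at the origin; U and R share the same y with |UR| = 42.6 and R on the +x side, so R = (42.60, 0.000). Tangency of A1 to UR means the radius WR is perpendicular to UR, so W = R + (0, -12.7) = (42.60, -12.70). Since WB ⟂ BM (tangency), |WM| = √(12.7² + 34.8²) = 37.04 regardless of where B sits on A1. So M lies on both circle(U, 61.96) and circle(W, 37.04); the below-UR intersection is M = (37.42, -49.38). B is the foot of the tangent from M: B = (30.18, -15.34).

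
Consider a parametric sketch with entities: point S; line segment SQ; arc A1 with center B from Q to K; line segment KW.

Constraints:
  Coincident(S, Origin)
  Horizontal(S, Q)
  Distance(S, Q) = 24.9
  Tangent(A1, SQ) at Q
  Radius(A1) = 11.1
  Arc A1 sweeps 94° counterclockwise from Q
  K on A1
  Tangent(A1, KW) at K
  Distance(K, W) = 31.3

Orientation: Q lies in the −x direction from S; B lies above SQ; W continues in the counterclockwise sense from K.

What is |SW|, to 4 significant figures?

45.98

S is at the origin; S and Q share the same y with |SQ| = 24.9 and Q on the −x side, so Q = (-24.90, 0.000). Tangency of A1 to SQ means the radius BQ is perpendicular to SQ, so B = Q + (0, 11.1) = (-24.90, 11.10). On A1, Q sits at bearing -90° from B; a 94° counterclockwise sweep puts K at bearing 4°, so K = B + 11.1·(cos 4°, sin 4°) = (-13.83, 11.87). The tangent condition forces BK to be normal to KW, so KW runs along (−sin 4°, cos 4°); with |KW| = 31.3, W = (-16.01, 43.10). Then |SW| = |W − S| = 45.98.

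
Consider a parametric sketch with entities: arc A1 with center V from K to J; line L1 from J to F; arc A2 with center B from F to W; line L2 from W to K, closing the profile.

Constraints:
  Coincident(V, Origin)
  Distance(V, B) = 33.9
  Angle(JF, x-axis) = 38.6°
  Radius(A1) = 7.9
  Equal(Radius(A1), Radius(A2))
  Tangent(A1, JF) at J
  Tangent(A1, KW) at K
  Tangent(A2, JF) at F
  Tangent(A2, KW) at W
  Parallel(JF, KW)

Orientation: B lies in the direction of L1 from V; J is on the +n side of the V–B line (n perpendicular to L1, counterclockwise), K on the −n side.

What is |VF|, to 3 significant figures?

34.8

Tangency of A1 to both parallel lines with radius 7.9 puts J and K at V ± 7.9·n: J = (-4.93, 6.17), K = (4.93, -6.17). Equal radii place F and W the same way about B: F = B + 7.9·n = (21.6, 27.3), W = B − 7.9·n = (31.4, 15.0). Then |VF| = |F − V| = 34.8.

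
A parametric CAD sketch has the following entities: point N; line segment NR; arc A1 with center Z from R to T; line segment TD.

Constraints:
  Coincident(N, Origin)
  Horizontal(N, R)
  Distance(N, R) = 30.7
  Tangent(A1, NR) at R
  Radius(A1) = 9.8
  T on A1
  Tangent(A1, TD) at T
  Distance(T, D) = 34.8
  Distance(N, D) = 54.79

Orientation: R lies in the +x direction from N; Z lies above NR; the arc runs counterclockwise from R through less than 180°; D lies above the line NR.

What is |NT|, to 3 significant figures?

42.0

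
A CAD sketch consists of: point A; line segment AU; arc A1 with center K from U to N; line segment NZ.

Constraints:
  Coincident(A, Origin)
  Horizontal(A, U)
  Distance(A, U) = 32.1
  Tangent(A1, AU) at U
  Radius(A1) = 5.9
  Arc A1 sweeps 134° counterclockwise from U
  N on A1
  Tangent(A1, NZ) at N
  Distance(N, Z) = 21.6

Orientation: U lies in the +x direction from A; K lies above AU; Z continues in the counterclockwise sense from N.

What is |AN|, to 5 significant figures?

37.694

A is at the origin; A and U share the same y with |AU| = 32.1 and U on the +x side, so U = (32.100, 0.0000). Tangency of A1 to AU means the radius KU is perpendicular to AU, so K = U + (0, 5.9) = (32.100, 5.9000). On A1, U sits at bearing -90° from K; a 134° counterclockwise sweep puts N at bearing 44°, so N = K + 5.9·(cos 44°, sin 44°) = (36.344, 9.9985). Then |AN| = |N − A| = 37.694.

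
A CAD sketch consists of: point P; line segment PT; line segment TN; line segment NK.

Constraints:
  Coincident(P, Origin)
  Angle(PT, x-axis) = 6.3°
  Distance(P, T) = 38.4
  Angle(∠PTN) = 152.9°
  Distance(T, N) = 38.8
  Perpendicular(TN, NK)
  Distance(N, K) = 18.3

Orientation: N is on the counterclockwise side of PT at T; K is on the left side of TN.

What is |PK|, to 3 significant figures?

73.0

P is at the origin; PT runs at 6.3° with length 38.4, so T = 38.4·(cos 6.3°, sin 6.3°) = (38.2, 4.21). ∠PTN = 152.9°, so TN runs at 6.3° + (180° − 152.9°) = 33.4° from the x-axis; with |TN| = 38.8, N = T + 38.8·(cos 33.4°, sin 33.4°) = (70.6, 25.6). The perpendicularity gives NK at right angles to TN; with |NK| = 18.3 on the left of TN, K = N + 18.3·(-0.550, 0.835) = (60.5, 40.9). Then |PK| = |K − P| = 73.0.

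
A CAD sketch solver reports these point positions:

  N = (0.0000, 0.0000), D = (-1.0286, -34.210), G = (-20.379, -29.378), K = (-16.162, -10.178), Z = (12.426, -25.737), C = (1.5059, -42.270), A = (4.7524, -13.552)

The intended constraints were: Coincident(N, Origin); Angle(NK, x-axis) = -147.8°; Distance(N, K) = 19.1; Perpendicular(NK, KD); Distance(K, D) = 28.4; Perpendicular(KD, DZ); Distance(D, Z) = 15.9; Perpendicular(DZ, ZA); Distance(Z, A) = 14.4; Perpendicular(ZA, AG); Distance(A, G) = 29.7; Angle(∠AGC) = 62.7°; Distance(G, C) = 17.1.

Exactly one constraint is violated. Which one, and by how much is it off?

Distance(G, C) = 17.1 — off by 8.30.

N = (0.00, 0.00) ✓; NK at -147.8° ✓; |NK| = 19.10 ✓; ∠(NK, KD) = 90.00° ✓; |KD| = 28.40 ✓; ∠(KD, DZ) = 90.00° ✓; |DZ| = 15.90 ✓; ∠(DZ, ZA) = 90.00° ✓; |ZA| = 14.40 ✓; ∠(ZA, AG) = 90.00° ✓; |AG| = 29.70 ✓; ∠AGC = 62.70° ✓; |GC| = 25.40 ✗.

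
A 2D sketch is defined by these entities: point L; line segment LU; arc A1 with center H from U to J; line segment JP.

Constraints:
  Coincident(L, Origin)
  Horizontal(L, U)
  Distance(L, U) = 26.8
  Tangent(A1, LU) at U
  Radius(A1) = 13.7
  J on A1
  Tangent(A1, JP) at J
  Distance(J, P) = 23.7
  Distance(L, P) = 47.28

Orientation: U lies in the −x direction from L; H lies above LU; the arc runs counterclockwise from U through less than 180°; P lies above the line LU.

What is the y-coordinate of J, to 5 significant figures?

19.177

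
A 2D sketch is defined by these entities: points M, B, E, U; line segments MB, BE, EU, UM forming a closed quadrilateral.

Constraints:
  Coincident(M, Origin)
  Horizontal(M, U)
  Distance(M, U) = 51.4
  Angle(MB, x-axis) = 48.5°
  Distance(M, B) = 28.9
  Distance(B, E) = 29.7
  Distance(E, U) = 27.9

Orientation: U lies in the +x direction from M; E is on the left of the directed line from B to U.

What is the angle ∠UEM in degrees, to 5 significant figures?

66.650°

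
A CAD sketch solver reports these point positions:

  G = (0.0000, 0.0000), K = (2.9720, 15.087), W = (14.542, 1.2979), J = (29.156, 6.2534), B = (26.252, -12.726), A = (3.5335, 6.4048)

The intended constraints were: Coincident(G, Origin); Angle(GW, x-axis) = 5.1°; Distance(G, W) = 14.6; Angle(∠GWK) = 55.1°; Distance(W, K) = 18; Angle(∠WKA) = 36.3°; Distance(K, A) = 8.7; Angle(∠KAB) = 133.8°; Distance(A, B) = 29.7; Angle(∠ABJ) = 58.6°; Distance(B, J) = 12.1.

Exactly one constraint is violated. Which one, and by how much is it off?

Distance(B, J) = 12.1 — off by 7.10.

G = (0.00, 0.00) ✓; GW at 5.100° ✓; |GW| = 14.60 ✓; ∠GWK = 55.10° ✓; |WK| = 18.00 ✓; ∠WKA = 36.30° ✓; |KA| = 8.700 ✓; ∠KAB = 133.8° ✓; |AB| = 29.70 ✓; ∠ABJ = 58.60° ✓; |BJ| = 19.20 ✗.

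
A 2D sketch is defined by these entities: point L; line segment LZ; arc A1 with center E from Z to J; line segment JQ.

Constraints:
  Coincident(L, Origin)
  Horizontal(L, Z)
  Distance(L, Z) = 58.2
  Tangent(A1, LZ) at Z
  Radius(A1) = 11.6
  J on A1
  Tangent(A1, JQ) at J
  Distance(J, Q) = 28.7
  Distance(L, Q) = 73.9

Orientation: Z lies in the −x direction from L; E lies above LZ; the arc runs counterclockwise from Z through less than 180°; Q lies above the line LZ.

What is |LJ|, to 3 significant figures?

50.6

L is at the origin; LZ is horizontal with |LZ| = 58.2 and Z on the −x side, so Z = (-58.2, 0.00). Since A1 is tangent to LZ there, EZ ⟂ LZ, so E = Z + (0, 11.6) = (-58.2, 11.6). Since EJ ⟂ JQ (tangency), |EQ| = √(11.6² + 28.7²) = 31.0 regardless of where J sits on A1. So Q lies on both circle(L, 73.9) and circle(E, 31.0); the above-LZ intersection is Q = (-60.5, 42.5). J is the foot of the tangent from Q: J = (-47.8, 16.7).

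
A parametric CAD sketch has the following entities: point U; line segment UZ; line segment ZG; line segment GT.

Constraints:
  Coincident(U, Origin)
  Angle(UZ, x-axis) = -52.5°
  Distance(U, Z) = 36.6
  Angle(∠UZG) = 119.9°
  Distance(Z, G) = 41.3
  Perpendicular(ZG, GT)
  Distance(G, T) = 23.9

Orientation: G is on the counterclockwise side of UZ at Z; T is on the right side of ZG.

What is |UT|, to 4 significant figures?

81.49

U is at the origin; UZ runs at -52.5° with length 36.6, so Z = 36.6·(cos -52.5°, sin -52.5°) = (22.28, -29.04). ∠UZG = 119.9°, so ZG runs at -52.5° + (180° − 119.9°) = 7.600° from the x-axis; with |ZG| = 41.3, G = Z + 41.3·(cos 7.600°, sin 7.600°) = (63.22, -23.57). ZG ⟂ GT; with |GT| = 23.9 on the right of ZG, T = G + 23.9·(0.1323, -0.9912) = (66.38, -47.26). Then |UT| = |T − U| = 81.49.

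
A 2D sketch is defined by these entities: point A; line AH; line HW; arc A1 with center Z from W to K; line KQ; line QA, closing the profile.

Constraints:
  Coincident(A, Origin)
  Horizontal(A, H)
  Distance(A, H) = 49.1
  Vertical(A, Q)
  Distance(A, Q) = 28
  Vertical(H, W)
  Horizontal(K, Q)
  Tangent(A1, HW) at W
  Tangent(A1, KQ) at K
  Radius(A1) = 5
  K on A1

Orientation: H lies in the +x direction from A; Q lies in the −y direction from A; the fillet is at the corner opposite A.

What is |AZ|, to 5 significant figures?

49.737

AQ is vertical with |AQ| = 28.0 and Q on the −y side, so Q = (0.0000, -28.000). The virtual corner opposite A is at (49.100, -28.000). The tangent condition forces ZW to be normal to HW and the tangent condition forces ZK to be normal to KQ, with radius 5.0, so the center Z sits 5.0 in from both sides at Z = (44.100, -23.000). Then |AZ| = |Z − A| = 49.737.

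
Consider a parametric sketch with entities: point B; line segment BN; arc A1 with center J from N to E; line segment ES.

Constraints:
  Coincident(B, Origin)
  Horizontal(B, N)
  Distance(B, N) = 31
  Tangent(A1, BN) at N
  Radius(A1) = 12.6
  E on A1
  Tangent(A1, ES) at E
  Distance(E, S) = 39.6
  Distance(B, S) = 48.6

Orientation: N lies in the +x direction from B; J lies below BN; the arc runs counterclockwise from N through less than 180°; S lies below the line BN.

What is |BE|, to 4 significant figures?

21.04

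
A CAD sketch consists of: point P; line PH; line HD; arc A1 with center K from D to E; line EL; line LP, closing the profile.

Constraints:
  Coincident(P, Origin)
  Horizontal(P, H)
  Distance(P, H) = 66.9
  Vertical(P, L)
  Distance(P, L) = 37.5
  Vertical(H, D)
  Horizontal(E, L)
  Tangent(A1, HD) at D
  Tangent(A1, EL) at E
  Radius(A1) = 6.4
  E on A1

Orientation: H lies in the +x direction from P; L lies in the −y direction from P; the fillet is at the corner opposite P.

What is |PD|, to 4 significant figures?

73.78

P is at the origin; P and H share the same y with |PH| = 66.9 and H on the +x side, so H = (66.90, 0.000). P and L share the same x with |PL| = 37.5 and L on the −y side, so L = (0.000, -37.50). The virtual corner opposite P is at (66.90, -37.50). Since A1 is tangent to HD there, KD ⟂ HD and since A1 is tangent to EL there, KE ⟂ EL, with radius 6.4, so the center K sits 6.4 in from both sides at K = (60.50, -31.10). That places the tangent points at D = (66.90, -31.10) on HD and E = (60.50, -37.50) on EL. Then |PD| = |D − P| = 73.78.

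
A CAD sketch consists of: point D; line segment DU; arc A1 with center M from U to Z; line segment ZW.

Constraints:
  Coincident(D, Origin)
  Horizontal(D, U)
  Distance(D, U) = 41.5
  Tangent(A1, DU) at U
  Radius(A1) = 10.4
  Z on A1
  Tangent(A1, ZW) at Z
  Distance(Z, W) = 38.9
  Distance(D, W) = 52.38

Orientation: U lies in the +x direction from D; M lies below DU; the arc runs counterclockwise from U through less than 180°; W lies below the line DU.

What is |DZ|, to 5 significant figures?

32.403

Checks: |MZ| = 10.40 ✓; ∠(MZ, ZW) = 90.00° ✓; |ZW| = 38.90 ✓; |DW| = 52.38 ✓.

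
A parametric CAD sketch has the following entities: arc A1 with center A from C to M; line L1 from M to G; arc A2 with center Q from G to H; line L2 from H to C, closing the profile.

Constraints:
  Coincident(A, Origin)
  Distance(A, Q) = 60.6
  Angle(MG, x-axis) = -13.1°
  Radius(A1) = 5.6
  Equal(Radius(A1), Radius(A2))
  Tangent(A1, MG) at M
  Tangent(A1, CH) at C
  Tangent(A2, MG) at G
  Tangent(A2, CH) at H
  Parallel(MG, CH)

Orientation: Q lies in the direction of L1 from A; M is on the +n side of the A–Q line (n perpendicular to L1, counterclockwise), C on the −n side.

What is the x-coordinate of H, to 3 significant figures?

57.8

The slot axis is L1's direction at -13.1°, so u = (cos -13.1°, sin -13.1°) = (0.974, -0.227) and n = (−sin -13.1°, cos -13.1°) = (0.227, 0.974). A is at the origin and Q lies 60.6 along u from A, so Q = 60.6·u = (59.0, -13.7). Tangency of A1 to both parallel lines with radius 5.6 puts M and C at A ± 5.6·n: M = (1.27, 5.45), C = (-1.27, -5.45). Equal radii place G and H the same way about Q: G = Q + 5.6·n = (60.3, -8.28), H = Q − 5.6·n = (57.8, -19.2). So H.x = 57.8.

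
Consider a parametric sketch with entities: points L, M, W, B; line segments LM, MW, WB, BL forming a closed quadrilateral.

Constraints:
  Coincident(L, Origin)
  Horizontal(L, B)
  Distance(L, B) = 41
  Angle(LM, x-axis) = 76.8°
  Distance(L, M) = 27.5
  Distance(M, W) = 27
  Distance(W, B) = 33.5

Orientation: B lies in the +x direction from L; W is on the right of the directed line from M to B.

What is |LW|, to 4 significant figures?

7.503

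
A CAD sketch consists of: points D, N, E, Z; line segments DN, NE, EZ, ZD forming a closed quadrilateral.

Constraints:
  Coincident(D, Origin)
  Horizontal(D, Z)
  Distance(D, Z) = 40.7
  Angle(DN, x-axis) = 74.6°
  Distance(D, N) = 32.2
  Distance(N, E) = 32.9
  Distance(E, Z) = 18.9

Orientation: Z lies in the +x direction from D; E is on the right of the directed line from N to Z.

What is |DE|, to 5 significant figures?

21.844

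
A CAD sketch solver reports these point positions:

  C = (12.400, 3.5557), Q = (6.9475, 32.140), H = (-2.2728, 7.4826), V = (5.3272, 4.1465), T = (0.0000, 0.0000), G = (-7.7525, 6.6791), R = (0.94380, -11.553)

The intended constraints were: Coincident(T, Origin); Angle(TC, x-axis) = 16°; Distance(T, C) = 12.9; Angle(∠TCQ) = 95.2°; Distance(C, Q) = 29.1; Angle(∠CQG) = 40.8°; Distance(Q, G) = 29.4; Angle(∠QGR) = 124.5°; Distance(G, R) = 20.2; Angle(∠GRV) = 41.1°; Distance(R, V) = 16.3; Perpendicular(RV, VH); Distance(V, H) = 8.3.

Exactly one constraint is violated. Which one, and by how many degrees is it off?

Perpendicular(RV, VH) — off by 8.10°.

T = (0.00, 0.00) ✓; TC at 16.00° ✓; |TC| = 12.90 ✓; ∠TCQ = 95.20° ✓; |CQ| = 29.10 ✓; ∠CQG = 40.80° ✓; |QG| = 29.40 ✓; ∠QGR = 124.5° ✓; |GR| = 20.20 ✓; ∠GRV = 41.10° ✓; |RV| = 16.30 ✓; ∠(RV, VH) = 81.90° ✗; |VH| = 8.300 ✓.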